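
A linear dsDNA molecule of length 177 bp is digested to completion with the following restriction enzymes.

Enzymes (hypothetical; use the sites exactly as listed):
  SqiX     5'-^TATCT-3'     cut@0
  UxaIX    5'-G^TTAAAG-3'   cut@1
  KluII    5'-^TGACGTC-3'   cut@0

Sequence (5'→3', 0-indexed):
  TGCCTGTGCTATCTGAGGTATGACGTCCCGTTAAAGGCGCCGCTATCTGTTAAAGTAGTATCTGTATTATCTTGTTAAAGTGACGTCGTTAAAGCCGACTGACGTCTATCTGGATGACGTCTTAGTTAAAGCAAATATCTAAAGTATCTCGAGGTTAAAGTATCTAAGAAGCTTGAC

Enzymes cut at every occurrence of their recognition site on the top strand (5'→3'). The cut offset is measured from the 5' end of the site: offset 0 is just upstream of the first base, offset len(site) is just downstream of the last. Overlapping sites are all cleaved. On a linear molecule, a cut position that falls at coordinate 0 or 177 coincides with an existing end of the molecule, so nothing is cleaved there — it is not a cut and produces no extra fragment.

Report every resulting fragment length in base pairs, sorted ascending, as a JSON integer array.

[6,6,6,7,7,8,8,9,9,9,9,10,10,10,11,11,11,13,17]

Per-enzyme occurrences:
  SqiX (TATCT, off=0): starts [9, 43, 58, 67, 106, 135, 144, 160] → cuts [9, 43, 58, 67, 106, 135, 144, 160]
  UxaIX (GTTAAAG, off=1): starts [29, 48, 73, 87, 124, 153] → cuts [30, 49, 74, 88, 125, 154]
  KluII (TGACGTC, off=0): starts [20, 80, 99, 114] → cuts [20, 80, 99, 114]

All cut coordinates (distinct, sorted): [9, 20, 30, 43, 49, 58, 67, 74, 80, 88, 99, 106, 114, 125, 135, 144, 154, 160]

Fragments:
  [0,9): 9 bp
  [9,20): 11 bp
  [20,30): 10 bp
  [30,43): 13 bp
  [43,49): 6 bp
  [49,58): 9 bp
  [58,67): 9 bp
  [67,74): 7 bp
  [74,80): 6 bp
  [80,88): 8 bp
  [88,99): 11 bp
  [99,106): 7 bp
  [106,114): 8 bp
  [114,125): 11 bp
  [125,135): 10 bp
  [135,144): 9 bp
  [144,154): 10 bp
  [154,160): 6 bp
  [160,177): 17 bp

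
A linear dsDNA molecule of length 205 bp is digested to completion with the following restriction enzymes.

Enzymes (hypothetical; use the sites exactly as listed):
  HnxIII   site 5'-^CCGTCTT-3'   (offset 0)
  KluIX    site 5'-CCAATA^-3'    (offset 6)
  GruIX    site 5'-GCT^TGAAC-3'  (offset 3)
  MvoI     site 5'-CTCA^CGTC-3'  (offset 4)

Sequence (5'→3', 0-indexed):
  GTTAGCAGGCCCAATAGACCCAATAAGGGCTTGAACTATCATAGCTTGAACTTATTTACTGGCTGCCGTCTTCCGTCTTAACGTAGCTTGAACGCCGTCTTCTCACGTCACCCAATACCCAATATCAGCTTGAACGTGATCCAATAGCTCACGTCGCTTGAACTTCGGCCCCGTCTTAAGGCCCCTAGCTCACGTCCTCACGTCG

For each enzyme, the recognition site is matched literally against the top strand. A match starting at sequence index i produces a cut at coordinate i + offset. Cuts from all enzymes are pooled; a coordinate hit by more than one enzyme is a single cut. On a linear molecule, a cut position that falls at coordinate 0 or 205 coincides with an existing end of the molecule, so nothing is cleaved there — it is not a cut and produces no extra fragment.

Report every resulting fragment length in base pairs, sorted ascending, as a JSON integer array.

Scan for sites:
  HnxIII (CCGTCTT, off=0): starts [65, 72, 94, 170] → cuts [65, 72, 94, 170]
  KluIX (CCAATA, off=6): starts [10, 19, 111, 118, 140] → cuts [16, 25, 117, 124, 146]
  GruIX (GCTTGAAC, off=3): starts [28, 43, 85, 127, 155] → cuts [31, 46, 88, 130, 158]
  MvoI (CTCACGTC, off=4): starts [101, 147, 188, 196] → cuts [105, 151, 192, 200]

All cut coordinates (distinct, sorted): [16, 25, 31, 46, 65, 72, 88, 94, 105, 117, 124, 130, 146, 151, 158, 170, 192, 200]

Fragments:
  [0,16): 16 bp
  [16,25): 9 bp
  [25,31): 6 bp
  [31,46): 15 bp
  [46,65): 19 bp
  [65,72): 7 bp
  [72,88): 16 bp
  [88,94): 6 bp
  [94,105): 11 bp
  [105,117): 12 bp
  [117,124): 7 bp
  [124,130): 6 bp
  [130,146): 16 bp
  [146,151): 5 bp
  [151,158): 7 bp
  [158,170): 12 bp
  [170,192): 22 bp
  [192,200): 8 bp
  [200,205): 5 bp

[5,5,6,6,6,7,7,7,8,9,11,12,12,15,16,16,16,19,22]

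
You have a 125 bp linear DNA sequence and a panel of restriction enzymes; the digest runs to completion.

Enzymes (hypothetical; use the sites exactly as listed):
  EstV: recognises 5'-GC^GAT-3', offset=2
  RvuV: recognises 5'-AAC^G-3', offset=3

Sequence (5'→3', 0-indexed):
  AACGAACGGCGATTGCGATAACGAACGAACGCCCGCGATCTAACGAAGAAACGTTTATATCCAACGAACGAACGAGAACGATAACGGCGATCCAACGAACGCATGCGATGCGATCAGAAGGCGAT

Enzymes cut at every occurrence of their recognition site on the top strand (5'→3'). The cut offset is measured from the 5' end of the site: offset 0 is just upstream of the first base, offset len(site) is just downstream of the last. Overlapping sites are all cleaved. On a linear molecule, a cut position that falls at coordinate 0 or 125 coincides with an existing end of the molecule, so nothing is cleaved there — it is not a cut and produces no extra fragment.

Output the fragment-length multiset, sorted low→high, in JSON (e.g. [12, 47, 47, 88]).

Site scan:
  EstV GCGAT/2: at [8, 14, 34, 86, 104, 109, 120] ⇒ [10, 16, 36, 88, 106, 111, 122]
  RvuV AACG/3: at [0, 4, 19, 23, 27, 41, 49, 62, 66, 70, 76, 82, 93, 97] ⇒ [3, 7, 22, 26, 30, 44, 52, 65, 69, 73, 79, 85, 96, 100]

All cut coordinates (distinct, sorted): [3, 7, 10, 16, 22, 26, 30, 36, 44, 52, 65, 69, 73, 79, 85, 88, 96, 100, 106, 111, 122]

Fragment lengths:
  [0,3): 3 bp
  [3,7): 4 bp
  [7,10): 3 bp
  [10,16): 6 bp
  [16,22): 6 bp
  [22,26): 4 bp
  [26,30): 4 bp
  [30,36): 6 bp
  [36,44): 8 bp
  [44,52): 8 bp
  [52,65): 13 bp
  [65,69): 4 bp
  [69,73): 4 bp
  [73,79): 6 bp
  [79,85): 6 bp
  [85,88): 3 bp
  [88,96): 8 bp
  [96,100): 4 bp
  [100,106): 6 bp
  [106,111): 5 bp
  [111,122): 11 bp
  [122,125): 3 bp

[3,3,3,3,4,4,4,4,4,4,5,6,6,6,6,6,6,8,8,8,11,13]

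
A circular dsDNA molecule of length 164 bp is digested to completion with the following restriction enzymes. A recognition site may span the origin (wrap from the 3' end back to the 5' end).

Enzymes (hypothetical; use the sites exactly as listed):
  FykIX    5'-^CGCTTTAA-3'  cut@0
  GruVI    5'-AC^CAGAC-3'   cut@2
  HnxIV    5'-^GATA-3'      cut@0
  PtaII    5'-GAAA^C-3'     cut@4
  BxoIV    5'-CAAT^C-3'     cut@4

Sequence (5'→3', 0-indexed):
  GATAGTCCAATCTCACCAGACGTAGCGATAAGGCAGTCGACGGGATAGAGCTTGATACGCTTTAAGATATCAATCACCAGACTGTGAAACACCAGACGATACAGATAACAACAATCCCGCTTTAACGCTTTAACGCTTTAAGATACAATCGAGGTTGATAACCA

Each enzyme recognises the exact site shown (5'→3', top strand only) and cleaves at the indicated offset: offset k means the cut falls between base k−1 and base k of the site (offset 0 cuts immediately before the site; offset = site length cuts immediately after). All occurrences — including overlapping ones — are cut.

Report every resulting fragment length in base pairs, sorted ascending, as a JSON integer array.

Site scan:
  FykIX (CGCTTTAA, off=0): starts [57, 117, 125, 133] → cuts [57, 117, 125, 133]
  GruVI (ACCAGAC, off=2): starts [14, 75, 90] → cuts [16, 77, 92]
  HnxIV (GATA, off=0): starts [0, 26, 43, 53, 65, 97, 103, 141, 156] → cuts [0, 26, 43, 53, 65, 97, 103, 141, 156]
  PtaII (GAAAC, off=4): starts [85] → cuts [89]
  BxoIV (CAATC, off=4): starts [7, 70, 111, 145] → cuts [11, 74, 115, 149]

All cut coordinates (distinct, sorted): [0, 11, 16, 26, 43, 53, 57, 65, 74, 77, 89, 92, 97, 103, 115, 117, 125, 133, 141, 149, 156]

Fragments:
  0→11: 11 bp
  11→16: 5 bp
  16→26: 10 bp
  26→43: 17 bp
  43→53: 10 bp
  53→57: 4 bp
  57→65: 8 bp
  65→74: 9 bp
  74→77: 3 bp
  77→89: 12 bp
  89→92: 3 bp
  92→97: 5 bp
  97→103: 6 bp
  103→115: 12 bp
  115→117: 2 bp
  117→125: 8 bp
  125→133: 8 bp
  133→141: 8 bp
  141→149: 8 bp
  149→156: 7 bp
  156→0 (wrap): 164-156+0 = 8 bp

[2,3,3,4,5,5,6,7,8,8,8,8,8,8,9,10,10,11,12,12,17]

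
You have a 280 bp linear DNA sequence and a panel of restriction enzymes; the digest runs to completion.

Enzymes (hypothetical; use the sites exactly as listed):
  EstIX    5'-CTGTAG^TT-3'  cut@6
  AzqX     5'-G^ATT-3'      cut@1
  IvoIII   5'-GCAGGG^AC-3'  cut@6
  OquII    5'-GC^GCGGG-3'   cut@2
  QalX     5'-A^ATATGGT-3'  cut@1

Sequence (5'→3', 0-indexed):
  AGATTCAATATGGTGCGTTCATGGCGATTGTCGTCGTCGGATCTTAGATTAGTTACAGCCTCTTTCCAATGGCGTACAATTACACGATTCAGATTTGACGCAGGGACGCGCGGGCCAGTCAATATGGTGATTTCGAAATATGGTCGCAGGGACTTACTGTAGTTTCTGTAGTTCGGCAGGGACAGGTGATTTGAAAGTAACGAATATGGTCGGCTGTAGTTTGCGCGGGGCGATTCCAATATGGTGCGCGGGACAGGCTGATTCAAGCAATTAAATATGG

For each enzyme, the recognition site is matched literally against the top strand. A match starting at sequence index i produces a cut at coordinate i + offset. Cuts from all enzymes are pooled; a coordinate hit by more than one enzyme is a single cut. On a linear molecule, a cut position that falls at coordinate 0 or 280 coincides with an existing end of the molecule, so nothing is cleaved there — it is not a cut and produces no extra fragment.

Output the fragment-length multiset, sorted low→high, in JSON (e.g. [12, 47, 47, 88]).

Per-enzyme occurrences:
  EstIX CTGTAGTT/6: at [156, 165, 213] ⇒ [162, 171, 219]
  AzqX GATT/1: at [1, 25, 46, 85, 91, 128, 187, 231, 259] ⇒ [2, 26, 47, 86, 92, 129, 188, 232, 260]
  IvoIII GCAGGGAC/6: at [99, 145, 175] ⇒ [105, 151, 181]
  OquII GCGCGGG/2: at [107, 222, 245] ⇒ [109, 224, 247]
  QalX AATATGGT/1: at [6, 120, 136, 202, 237] ⇒ [7, 121, 137, 203, 238]

All cut coordinates (distinct, sorted): [2, 7, 26, 47, 86, 92, 105, 109, 121, 129, 137, 151, 162, 171, 181, 188, 203, 219, 224, 232, 238, 247, 260]

Fragment lengths:
  [0,2): 2 bp
  [2,7): 5 bp
  [7,26): 19 bp
  [26,47): 21 bp
  [47,86): 39 bp
  [86,92): 6 bp
  [92,105): 13 bp
  [105,109): 4 bp
  [109,121): 12 bp
  [121,129): 8 bp
  [129,137): 8 bp
  [137,151): 14 bp
  [151,162): 11 bp
  [162,171): 9 bp
  [171,181): 10 bp
  [181,188): 7 bp
  [188,203): 15 bp
  [203,219): 16 bp
  [219,224): 5 bp
  [224,232): 8 bp
  [232,238): 6 bp
  [238,247): 9 bp
  [247,260): 13 bp
  [260,280): 20 bp

[2,4,5,5,6,6,7,8,8,8,9,9,10,11,12,13,13,14,15,16,19,20,21,39]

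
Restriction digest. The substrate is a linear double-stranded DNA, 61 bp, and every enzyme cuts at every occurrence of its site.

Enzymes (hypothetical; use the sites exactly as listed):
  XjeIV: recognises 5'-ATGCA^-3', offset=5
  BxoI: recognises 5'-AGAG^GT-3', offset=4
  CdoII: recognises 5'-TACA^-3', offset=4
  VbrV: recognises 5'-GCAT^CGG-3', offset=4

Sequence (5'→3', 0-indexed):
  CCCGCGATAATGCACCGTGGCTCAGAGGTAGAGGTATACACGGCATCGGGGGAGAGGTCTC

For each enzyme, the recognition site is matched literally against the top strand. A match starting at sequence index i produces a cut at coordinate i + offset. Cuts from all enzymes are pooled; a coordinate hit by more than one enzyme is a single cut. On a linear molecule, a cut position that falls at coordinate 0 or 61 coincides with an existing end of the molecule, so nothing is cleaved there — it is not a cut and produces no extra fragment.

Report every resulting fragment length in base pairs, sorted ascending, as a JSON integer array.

[5,6,6,7,10,13,14]

Site scan:
  XjeIV ATGCA/5: at [9] ⇒ [14]
  BxoI AGAGGT/4: at [23, 29, 52] ⇒ [27, 33, 56]
  CdoII TACA/4: at [36] ⇒ [40]
  VbrV GCATCGG/4: at [42] ⇒ [46]

All cut coordinates (distinct, sorted): [14, 27, 33, 40, 46, 56]

Fragment lengths:
  [0,14): 14 bp
  [14,27): 13 bp
  [27,33): 6 bp
  [33,40): 7 bp
  [40,46): 6 bp
  [46,56): 10 bp
  [56,61): 5 bp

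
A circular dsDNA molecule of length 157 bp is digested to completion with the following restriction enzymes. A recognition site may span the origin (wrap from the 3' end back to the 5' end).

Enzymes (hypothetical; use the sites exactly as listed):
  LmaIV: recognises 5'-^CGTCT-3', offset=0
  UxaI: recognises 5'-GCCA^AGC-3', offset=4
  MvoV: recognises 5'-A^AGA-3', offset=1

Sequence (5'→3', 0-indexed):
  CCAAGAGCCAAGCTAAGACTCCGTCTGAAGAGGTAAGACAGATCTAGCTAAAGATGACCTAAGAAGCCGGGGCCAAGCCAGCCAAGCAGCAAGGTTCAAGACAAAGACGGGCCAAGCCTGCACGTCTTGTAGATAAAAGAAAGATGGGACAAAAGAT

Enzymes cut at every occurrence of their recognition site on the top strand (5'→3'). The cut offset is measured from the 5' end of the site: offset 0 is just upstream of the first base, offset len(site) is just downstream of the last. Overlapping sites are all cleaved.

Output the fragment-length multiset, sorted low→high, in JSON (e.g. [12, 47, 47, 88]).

[4,5,6,6,7,7,7,7,8,9,10,10,12,14,14,15,16]

Scan for sites:
  LmaIV (CGTCT, off=0): starts [21, 122] → cuts [21, 122]
  UxaI (GCCAAGC, off=4): starts [6, 71, 80, 110] → cuts [10, 75, 84, 114]
  MvoV (AAGA, off=1): starts [2, 14, 27, 34, 50, 60, 97, 103, 136, 140, 152] → cuts [3, 15, 28, 35, 51, 61, 98, 104, 137, 141, 153]

Pooled cuts: [3, 10, 15, 21, 28, 35, 51, 61, 75, 84, 98, 104, 114, 122, 137, 141, 153]

Fragments:
  3→10: 7 bp
  10→15: 5 bp
  15→21: 6 bp
  21→28: 7 bp
  28→35: 7 bp
  35→51: 16 bp
  51→61: 10 bp
  61→75: 14 bp
  75→84: 9 bp
  84→98: 14 bp
  98→104: 6 bp
  104→114: 10 bp
  114→122: 8 bp
  122→137: 15 bp
  137→141: 4 bp
  141→153: 12 bp
  153→3 (wrap): 157-153+3 = 7 bp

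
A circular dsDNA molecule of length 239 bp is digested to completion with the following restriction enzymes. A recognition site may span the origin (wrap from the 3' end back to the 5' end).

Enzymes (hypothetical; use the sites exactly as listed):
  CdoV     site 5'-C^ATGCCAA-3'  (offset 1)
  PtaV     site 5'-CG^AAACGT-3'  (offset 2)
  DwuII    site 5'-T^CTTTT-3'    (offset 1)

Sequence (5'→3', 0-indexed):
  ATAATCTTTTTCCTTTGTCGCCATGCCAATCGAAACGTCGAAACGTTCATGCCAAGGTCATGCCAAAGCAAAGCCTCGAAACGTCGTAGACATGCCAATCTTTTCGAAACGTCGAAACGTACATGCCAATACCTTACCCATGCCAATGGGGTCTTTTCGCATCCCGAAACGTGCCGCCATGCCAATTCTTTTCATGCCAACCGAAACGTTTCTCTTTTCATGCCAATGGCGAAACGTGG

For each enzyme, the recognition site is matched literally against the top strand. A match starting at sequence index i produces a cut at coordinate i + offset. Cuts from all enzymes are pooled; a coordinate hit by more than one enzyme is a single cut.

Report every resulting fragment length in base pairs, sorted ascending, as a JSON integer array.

[6,6,7,8,8,8,8,8,9,10,10,10,11,12,12,13,13,13,14,17,17,19]

Per-enzyme occurrences:
  CdoV CATGCCAA/1: at [21, 47, 58, 90, 121, 138, 177, 192, 218] ⇒ [22, 48, 59, 91, 122, 139, 178, 193, 219]
  PtaV CGAAACGT/2: at [30, 38, 76, 104, 112, 164, 201, 229] ⇒ [32, 40, 78, 106, 114, 166, 203, 231]
  DwuII TCTTTT/1: at [4, 98, 151, 186, 212] ⇒ [5, 99, 152, 187, 213]

All cut coordinates (distinct, sorted): [5, 22, 32, 40, 48, 59, 78, 91, 99, 106, 114, 122, 139, 152, 166, 178, 187, 193, 203, 213, 219, 231]

Fragments:
  5→22: 17 bp
  22→32: 10 bp
  32→40: 8 bp
  40→48: 8 bp
  48→59: 11 bp
  59→78: 19 bp
  78→91: 13 bp
  91→99: 8 bp
  99→106: 7 bp
  106→114: 8 bp
  114→122: 8 bp
  122→139: 17 bp
  139→152: 13 bp
  152→166: 14 bp
  166→178: 12 bp
  178→187: 9 bp
  187→193: 6 bp
  193→203: 10 bp
  203→213: 10 bp
  213→219: 6 bp
  219→231: 12 bp
  231→5 (wrap): 239-231+5 = 13 bp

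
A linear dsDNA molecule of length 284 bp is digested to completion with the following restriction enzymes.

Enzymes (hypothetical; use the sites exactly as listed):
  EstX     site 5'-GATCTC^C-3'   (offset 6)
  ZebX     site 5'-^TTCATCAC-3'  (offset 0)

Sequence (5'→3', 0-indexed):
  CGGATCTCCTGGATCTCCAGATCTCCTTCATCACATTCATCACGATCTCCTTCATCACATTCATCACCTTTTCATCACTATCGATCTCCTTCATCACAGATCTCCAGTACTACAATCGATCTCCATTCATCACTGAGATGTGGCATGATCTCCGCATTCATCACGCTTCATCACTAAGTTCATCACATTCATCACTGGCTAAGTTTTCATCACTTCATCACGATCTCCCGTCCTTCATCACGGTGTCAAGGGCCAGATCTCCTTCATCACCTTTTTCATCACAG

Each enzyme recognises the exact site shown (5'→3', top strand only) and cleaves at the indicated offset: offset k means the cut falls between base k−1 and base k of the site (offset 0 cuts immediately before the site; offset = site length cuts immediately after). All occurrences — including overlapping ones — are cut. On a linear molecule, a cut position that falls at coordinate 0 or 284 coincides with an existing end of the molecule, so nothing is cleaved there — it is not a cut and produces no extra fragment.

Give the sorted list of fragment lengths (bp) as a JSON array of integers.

[1,1,1,1,2,4,6,8,8,8,9,9,9,9,10,10,11,12,12,14,14,15,18,18,19,27,28]

Per-enzyme occurrences:
  EstX (GATCTCC, off=6): starts [2, 11, 19, 43, 82, 98, 117, 146, 221, 255] → cuts [8, 17, 25, 49, 88, 104, 123, 152, 227, 261]
  ZebX (TTCATCAC, off=0): starts [26, 35, 50, 59, 70, 89, 125, 156, 166, 178, 187, 205, 213, 233, 262, 274] → cuts [26, 35, 50, 59, 70, 89, 125, 156, 166, 178, 187, 205, 213, 233, 262, 274]

All cut coordinates (distinct, sorted): [8, 17, 25, 26, 35, 49, 50, 59, 70, 88, 89, 104, 123, 125, 152, 156, 166, 178, 187, 205, 213, 227, 233, 261, 262, 274]

Fragments:
  [0,8): 8 bp
  [8,17): 9 bp
  [17,25): 8 bp
  [25,26): 1 bp
  [26,35): 9 bp
  [35,49): 14 bp
  [49,50): 1 bp
  [50,59): 9 bp
  [59,70): 11 bp
  [70,88): 18 bp
  [88,89): 1 bp
  [89,104): 15 bp
  [104,123): 19 bp
  [123,125): 2 bp
  [125,152): 27 bp
  [152,156): 4 bp
  [156,166): 10 bp
  [166,178): 12 bp
  [178,187): 9 bp
  [187,205): 18 bp
  [205,213): 8 bp
  [213,227): 14 bp
  [227,233): 6 bp
  [233,261): 28 bp
  [261,262): 1 bp
  [262,274): 12 bp
  [274,284): 10 bp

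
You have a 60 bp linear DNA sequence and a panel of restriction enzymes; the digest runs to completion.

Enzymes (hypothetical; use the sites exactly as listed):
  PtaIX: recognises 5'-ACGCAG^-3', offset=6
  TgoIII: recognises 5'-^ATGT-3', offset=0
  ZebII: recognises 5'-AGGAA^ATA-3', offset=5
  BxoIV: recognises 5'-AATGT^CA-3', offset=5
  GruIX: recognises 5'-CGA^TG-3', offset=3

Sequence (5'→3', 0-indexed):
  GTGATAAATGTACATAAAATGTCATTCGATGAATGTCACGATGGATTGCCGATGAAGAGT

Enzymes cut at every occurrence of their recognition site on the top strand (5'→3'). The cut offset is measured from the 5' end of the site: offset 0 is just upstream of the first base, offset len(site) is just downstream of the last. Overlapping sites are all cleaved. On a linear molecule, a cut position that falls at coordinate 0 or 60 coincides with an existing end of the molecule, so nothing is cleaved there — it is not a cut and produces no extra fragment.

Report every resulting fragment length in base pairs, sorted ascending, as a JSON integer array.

[3,4,4,5,7,7,8,11,11]

Site scan:
  PtaIX (ACGCAG, off=6): no sites
  TgoIII (ATGT, off=0): starts [7, 18, 32] → cuts [7, 18, 32]
  ZebII (AGGAAATA, off=5): no sites
  BxoIV (AATGTCA, off=5): starts [17, 31] → cuts [22, 36]
  GruIX (CGATG, off=3): starts [26, 38, 49] → cuts [29, 41, 52]

Pooled cuts: [7, 18, 22, 29, 32, 36, 41, 52]

Fragment lengths:
  [0,7): 7 bp
  [7,18): 11 bp
  [18,22): 4 bp
  [22,29): 7 bp
  [29,32): 3 bp
  [32,36): 4 bp
  [36,41): 5 bp
  [41,52): 11 bp
  [52,60): 8 bp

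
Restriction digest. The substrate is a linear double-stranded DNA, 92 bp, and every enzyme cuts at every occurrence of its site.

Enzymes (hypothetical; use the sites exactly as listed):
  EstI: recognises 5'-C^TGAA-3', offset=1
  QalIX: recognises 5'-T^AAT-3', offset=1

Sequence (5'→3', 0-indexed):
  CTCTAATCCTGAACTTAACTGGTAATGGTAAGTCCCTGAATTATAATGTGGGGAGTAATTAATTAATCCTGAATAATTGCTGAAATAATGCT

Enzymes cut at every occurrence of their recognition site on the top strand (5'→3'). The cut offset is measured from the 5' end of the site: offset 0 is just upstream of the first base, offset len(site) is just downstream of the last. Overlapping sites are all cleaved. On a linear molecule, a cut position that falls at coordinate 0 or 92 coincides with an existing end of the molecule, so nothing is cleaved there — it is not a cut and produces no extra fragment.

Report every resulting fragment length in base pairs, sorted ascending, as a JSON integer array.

Site scan:
  EstI CTGAA/1: at [8, 35, 68, 79] ⇒ [9, 36, 69, 80]
  QalIX TAAT/1: at [3, 22, 43, 55, 59, 63, 73, 85] ⇒ [4, 23, 44, 56, 60, 64, 74, 86]

Pooled cuts: [4, 9, 23, 36, 44, 56, 60, 64, 69, 74, 80, 86]

Fragments:
  [0,4): 4 bp
  [4,9): 5 bp
  [9,23): 14 bp
  [23,36): 13 bp
  [36,44): 8 bp
  [44,56): 12 bp
  [56,60): 4 bp
  [60,64): 4 bp
  [64,69): 5 bp
  [69,74): 5 bp
  [74,80): 6 bp
  [80,86): 6 bp
  [86,92): 6 bp

[4,4,4,5,5,5,6,6,6,8,12,13,14]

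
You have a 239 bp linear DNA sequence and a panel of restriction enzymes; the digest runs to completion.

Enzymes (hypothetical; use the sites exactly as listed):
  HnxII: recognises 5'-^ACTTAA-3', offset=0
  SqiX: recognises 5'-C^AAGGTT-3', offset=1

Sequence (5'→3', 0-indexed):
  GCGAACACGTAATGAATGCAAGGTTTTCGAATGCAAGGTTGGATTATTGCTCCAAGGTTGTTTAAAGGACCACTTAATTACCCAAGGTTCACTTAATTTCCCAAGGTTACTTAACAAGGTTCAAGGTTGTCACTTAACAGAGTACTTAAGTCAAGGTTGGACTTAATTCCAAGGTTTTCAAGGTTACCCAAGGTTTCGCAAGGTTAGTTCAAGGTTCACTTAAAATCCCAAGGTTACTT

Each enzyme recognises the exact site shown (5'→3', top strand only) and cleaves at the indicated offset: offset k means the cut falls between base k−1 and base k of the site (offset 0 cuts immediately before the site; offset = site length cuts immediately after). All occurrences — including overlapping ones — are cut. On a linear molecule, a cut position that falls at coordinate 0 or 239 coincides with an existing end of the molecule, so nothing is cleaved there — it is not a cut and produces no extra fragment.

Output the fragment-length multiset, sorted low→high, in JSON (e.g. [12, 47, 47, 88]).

Per-enzyme occurrences:
  HnxII ACTTAA/0: at [71, 90, 108, 131, 143, 160, 217] ⇒ [71, 90, 108, 131, 143, 160, 217]
  SqiX CAAGGTT/1: at [18, 33, 52, 82, 101, 114, 121, 151, 169, 178, 188, 198, 209, 228] ⇒ [19, 34, 53, 83, 102, 115, 122, 152, 170, 179, 189, 199, 210, 229]

All cut coordinates (distinct, sorted): [19, 34, 53, 71, 83, 90, 102, 108, 115, 122, 131, 143, 152, 160, 170, 179, 189, 199, 210, 217, 229]

Fragment lengths:
  [0,19): 19 bp
  [19,34): 15 bp
  [34,53): 19 bp
  [53,71): 18 bp
  [71,83): 12 bp
  [83,90): 7 bp
  [90,102): 12 bp
  [102,108): 6 bp
  [108,115): 7 bp
  [115,122): 7 bp
  [122,131): 9 bp
  [131,143): 12 bp
  [143,152): 9 bp
  [152,160): 8 bp
  [160,170): 10 bp
  [170,179): 9 bp
  [179,189): 10 bp
  [189,199): 10 bp
  [199,210): 11 bp
  [210,217): 7 bp
  [217,229): 12 bp
  [229,239): 10 bp

[6,7,7,7,7,8,9,9,9,10,10,10,10,11,12,12,12,12,15,18,19,19]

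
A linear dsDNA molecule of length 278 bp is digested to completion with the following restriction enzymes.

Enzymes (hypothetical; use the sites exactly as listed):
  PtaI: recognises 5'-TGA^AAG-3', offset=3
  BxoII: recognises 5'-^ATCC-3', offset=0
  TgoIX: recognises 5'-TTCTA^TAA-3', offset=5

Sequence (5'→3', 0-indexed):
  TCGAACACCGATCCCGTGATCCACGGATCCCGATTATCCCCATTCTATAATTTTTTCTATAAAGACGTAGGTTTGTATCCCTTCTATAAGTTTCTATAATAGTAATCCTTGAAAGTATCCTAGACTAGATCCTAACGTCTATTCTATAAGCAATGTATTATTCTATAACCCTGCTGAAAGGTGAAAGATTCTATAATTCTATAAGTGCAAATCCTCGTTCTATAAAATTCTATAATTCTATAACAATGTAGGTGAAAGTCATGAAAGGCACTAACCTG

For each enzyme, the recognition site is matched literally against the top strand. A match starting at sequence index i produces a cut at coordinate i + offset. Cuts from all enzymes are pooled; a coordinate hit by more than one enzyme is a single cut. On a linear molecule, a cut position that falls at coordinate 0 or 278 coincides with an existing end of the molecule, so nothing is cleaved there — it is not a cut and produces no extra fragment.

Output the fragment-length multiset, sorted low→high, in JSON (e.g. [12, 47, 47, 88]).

Per-enzyme occurrences:
  PtaI TGAAAG/3: at [109, 174, 181, 252, 261] ⇒ [112, 177, 184, 255, 264]
  BxoII ATCC/0: at [10, 18, 26, 35, 76, 104, 116, 128, 210] ⇒ [10, 18, 26, 35, 76, 104, 116, 128, 210]
  TgoIX TTCTATAA/5: at [42, 54, 81, 91, 141, 160, 188, 196, 217, 227, 235] ⇒ [47, 59, 86, 96, 146, 165, 193, 201, 222, 232, 240]

Pooled cuts: [10, 18, 26, 35, 47, 59, 76, 86, 96, 104, 112, 116, 128, 146, 165, 177, 184, 193, 201, 210, 222, 232, 240, 255, 264]

Fragments:
  [0,10): 10 bp
  [10,18): 8 bp
  [18,26): 8 bp
  [26,35): 9 bp
  [35,47): 12 bp
  [47,59): 12 bp
  [59,76): 17 bp
  [76,86): 10 bp
  [86,96): 10 bp
  [96,104): 8 bp
  [104,112): 8 bp
  [112,116): 4 bp
  [116,128): 12 bp
  [128,146): 18 bp
  [146,165): 19 bp
  [165,177): 12 bp
  [177,184): 7 bp
  [184,193): 9 bp
  [193,201): 8 bp
  [201,210): 9 bp
  [210,222): 12 bp
  [222,232): 10 bp
  [232,240): 8 bp
  [240,255): 15 bp
  [255,264): 9 bp
  [264,278): 14 bp

[4,7,8,8,8,8,8,8,9,9,9,9,10,10,10,10,12,12,12,12,12,14,15,17,18,19]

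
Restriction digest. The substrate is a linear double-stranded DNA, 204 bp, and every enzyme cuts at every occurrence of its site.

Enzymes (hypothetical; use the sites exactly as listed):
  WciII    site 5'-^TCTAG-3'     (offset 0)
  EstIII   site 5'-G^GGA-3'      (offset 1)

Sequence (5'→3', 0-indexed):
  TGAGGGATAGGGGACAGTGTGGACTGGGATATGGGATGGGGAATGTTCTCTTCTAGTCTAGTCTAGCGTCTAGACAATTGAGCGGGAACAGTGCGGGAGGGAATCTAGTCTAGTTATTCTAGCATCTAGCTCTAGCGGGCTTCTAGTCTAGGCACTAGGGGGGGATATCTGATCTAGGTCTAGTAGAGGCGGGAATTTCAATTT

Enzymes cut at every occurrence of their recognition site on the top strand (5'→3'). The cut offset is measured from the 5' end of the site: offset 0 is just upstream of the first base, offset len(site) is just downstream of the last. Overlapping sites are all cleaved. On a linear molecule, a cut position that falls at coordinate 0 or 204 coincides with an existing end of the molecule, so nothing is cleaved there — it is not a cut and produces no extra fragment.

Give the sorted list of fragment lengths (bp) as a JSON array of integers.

[4,4,4,5,5,5,5,6,6,6,7,7,7,7,9,10,11,11,12,13,13,15,16,16]

Per-enzyme occurrences:
  WciII TCTAG/0: at [51, 56, 61, 68, 103, 108, 117, 124, 130, 141, 146, 172, 178] ⇒ [51, 56, 61, 68, 103, 108, 117, 124, 130, 141, 146, 172, 178]
  EstIII GGGA/1: at [3, 10, 25, 32, 38, 83, 94, 98, 161, 190] ⇒ [4, 11, 26, 33, 39, 84, 95, 99, 162, 191]

Pooled cuts: [4, 11, 26, 33, 39, 51, 56, 61, 68, 84, 95, 99, 103, 108, 117, 124, 130, 141, 146, 162, 172, 178, 191]

Fragment lengths:
  [0,4): 4 bp
  [4,11): 7 bp
  [11,26): 15 bp
  [26,33): 7 bp
  [33,39): 6 bp
  [39,51): 12 bp
  [51,56): 5 bp
  [56,61): 5 bp
  [61,68): 7 bp
  [68,84): 16 bp
  [84,95): 11 bp
  [95,99): 4 bp
  [99,103): 4 bp
  [103,108): 5 bp
  [108,117): 9 bp
  [117,124): 7 bp
  [124,130): 6 bp
  [130,141): 11 bp
  [141,146): 5 bp
  [146,162): 16 bp
  [162,172): 10 bp
  [172,178): 6 bp
  [178,191): 13 bp
  [191,204): 13 bp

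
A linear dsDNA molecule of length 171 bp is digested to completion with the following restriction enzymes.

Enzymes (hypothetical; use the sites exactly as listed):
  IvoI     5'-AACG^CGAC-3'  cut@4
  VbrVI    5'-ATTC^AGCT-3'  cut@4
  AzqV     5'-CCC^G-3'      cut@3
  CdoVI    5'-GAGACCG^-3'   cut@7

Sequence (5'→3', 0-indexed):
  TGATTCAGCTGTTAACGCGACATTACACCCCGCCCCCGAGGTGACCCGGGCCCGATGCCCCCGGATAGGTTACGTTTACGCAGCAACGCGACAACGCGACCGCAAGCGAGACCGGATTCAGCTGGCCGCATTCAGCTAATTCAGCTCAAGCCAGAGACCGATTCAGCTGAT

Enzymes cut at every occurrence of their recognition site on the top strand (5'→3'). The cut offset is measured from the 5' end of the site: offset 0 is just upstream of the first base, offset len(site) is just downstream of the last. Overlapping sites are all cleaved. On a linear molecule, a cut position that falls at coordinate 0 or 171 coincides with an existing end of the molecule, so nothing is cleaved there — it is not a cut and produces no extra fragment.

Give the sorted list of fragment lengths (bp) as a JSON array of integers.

[4,5,6,6,6,7,8,9,9,10,11,14,14,18,18,26]

Scan for sites:
  IvoI (AACGCGAC, off=4): starts [13, 84, 92] → cuts [17, 88, 96]
  VbrVI (ATTCAGCT, off=4): starts [2, 115, 129, 138, 160] → cuts [6, 119, 133, 142, 164]
  AzqV (CCCG, off=3): starts [28, 34, 44, 50, 59] → cuts [31, 37, 47, 53, 62]
  CdoVI (GAGACCG, off=7): starts [107, 153] → cuts [114, 160]

Pooled cuts: [6, 17, 31, 37, 47, 53, 62, 88, 96, 114, 119, 133, 142, 160, 164]

Fragments:
  [0,6): 6 bp
  [6,17): 11 bp
  [17,31): 14 bp
  [31,37): 6 bp
  [37,47): 10 bp
  [47,53): 6 bp
  [53,62): 9 bp
  [62,88): 26 bp
  [88,96): 8 bp
  [96,114): 18 bp
  [114,119): 5 bp
  [119,133): 14 bp
  [133,142): 9 bp
  [142,160): 18 bp
  [160,164): 4 bp
  [164,171): 7 bp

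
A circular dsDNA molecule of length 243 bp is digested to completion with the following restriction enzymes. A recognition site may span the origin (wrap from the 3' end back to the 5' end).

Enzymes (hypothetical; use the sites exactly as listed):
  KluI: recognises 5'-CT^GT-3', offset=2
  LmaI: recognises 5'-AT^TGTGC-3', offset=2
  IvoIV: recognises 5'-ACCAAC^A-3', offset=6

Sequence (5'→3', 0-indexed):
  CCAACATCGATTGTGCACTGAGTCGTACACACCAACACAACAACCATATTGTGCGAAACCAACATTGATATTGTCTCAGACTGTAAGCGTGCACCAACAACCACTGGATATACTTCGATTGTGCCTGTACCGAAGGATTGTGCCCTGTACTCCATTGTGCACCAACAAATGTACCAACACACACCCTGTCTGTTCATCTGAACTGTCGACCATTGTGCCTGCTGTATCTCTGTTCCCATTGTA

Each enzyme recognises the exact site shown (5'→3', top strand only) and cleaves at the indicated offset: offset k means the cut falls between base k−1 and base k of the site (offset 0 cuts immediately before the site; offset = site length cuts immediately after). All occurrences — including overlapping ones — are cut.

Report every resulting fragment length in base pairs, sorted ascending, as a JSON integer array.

[4,6,7,8,8,9,9,9,10,11,12,12,13,13,14,16,17,19,21,25]

Per-enzyme occurrences:
  KluI CTGT/2: at [80, 124, 144, 185, 189, 202, 221, 229] ⇒ [82, 126, 146, 187, 191, 204, 223, 231]
  LmaI ATTGTGC/2: at [9, 47, 117, 136, 153, 211] ⇒ [11, 49, 119, 138, 155, 213]
  IvoIV ACCAACA/6: at [30, 57, 92, 160, 172, 242] ⇒ [5, 36, 63, 98, 166, 178]

All cut coordinates (distinct, sorted): [5, 11, 36, 49, 63, 82, 98, 119, 126, 138, 146, 155, 166, 178, 187, 191, 204, 213, 223, 231]

Fragments:
  5→11: 6 bp
  11→36: 25 bp
  36→49: 13 bp
  49→63: 14 bp
  63→82: 19 bp
  82→98: 16 bp
  98→119: 21 bp
  119→126: 7 bp
  126→138: 12 bp
  138→146: 8 bp
  146→155: 9 bp
  155→166: 11 bp
  166→178: 12 bp
  178→187: 9 bp
  187→191: 4 bp
  191→204: 13 bp
  204→213: 9 bp
  213→223: 10 bp
  223→231: 8 bp
  231→5 (wrap): 243-231+5 = 17 bp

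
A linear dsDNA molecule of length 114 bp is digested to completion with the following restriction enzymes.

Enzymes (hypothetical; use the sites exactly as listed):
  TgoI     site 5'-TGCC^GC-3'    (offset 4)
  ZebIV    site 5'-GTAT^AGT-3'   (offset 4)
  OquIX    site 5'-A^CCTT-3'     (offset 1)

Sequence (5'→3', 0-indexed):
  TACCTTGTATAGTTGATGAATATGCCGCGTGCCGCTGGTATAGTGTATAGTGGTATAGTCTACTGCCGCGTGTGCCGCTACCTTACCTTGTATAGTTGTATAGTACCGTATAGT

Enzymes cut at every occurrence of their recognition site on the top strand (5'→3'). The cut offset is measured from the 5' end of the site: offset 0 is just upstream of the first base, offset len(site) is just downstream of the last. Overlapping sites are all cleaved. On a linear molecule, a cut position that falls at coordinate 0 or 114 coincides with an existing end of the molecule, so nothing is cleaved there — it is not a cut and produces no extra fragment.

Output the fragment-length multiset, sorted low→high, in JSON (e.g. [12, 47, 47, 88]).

Site scan:
  TgoI (TGCCGC, off=4): starts [22, 29, 63, 72] → cuts [26, 33, 67, 76]
  ZebIV (GTATAGT, off=4): starts [6, 37, 44, 52, 89, 97, 107] → cuts [10, 41, 48, 56, 93, 101, 111]
  OquIX (ACCTT, off=1): starts [1, 79, 84] → cuts [2, 80, 85]

All cut coordinates (distinct, sorted): [2, 10, 26, 33, 41, 48, 56, 67, 76, 80, 85, 93, 101, 111]

Fragment lengths:
  [0,2): 2 bp
  [2,10): 8 bp
  [10,26): 16 bp
  [26,33): 7 bp
  [33,41): 8 bp
  [41,48): 7 bp
  [48,56): 8 bp
  [56,67): 11 bp
  [67,76): 9 bp
  [76,80): 4 bp
  [80,85): 5 bp
  [85,93): 8 bp
  [93,101): 8 bp
  [101,111): 10 bp
  [111,114): 3 bp

[2,3,4,5,7,7,8,8,8,8,8,9,10,11,16]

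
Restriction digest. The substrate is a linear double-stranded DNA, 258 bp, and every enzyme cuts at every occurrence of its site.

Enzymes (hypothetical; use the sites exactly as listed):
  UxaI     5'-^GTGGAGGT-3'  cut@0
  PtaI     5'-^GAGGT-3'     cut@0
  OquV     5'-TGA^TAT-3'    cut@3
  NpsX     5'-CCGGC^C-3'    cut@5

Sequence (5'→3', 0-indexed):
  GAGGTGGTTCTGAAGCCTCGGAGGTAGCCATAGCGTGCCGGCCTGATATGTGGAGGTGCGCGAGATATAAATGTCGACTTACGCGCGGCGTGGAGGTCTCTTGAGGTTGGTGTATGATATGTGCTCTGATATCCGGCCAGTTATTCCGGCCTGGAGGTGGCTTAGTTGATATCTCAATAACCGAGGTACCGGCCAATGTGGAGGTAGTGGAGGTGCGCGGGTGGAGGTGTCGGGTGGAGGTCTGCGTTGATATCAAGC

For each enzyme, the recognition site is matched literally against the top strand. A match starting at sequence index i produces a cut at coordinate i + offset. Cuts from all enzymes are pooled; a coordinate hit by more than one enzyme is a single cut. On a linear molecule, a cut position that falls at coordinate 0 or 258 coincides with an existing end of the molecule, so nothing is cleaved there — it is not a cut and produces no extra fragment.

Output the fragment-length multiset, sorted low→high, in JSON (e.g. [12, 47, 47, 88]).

[3,3,3,3,3,3,3,3,4,4,6,8,8,10,10,11,11,12,13,13,14,15,16,20,22,37]

Per-enzyme occurrences:
  UxaI (GTGGAGGT, off=0): starts [49, 89, 197, 206, 220, 233] → cuts [49, 89, 197, 206, 220, 233]
  PtaI (GAGGT, off=0): starts [0, 20, 52, 92, 102, 153, 182, 200, 209, 223, 236] → cuts [20, 52, 92, 102, 153, 182, 200, 209, 223, 236] (position 0 is a terminus of the linear molecule — no cut)
  OquV (TGATAT, off=3): starts [43, 114, 126, 166, 247] → cuts [46, 117, 129, 169, 250]
  NpsX (CCGGCC, off=5): starts [37, 132, 145, 188] → cuts [42, 137, 150, 193]

All cut coordinates (distinct, sorted): [20, 42, 46, 49, 52, 89, 92, 102, 117, 129, 137, 150, 153, 169, 182, 193, 197, 200, 206, 209, 220, 223, 233, 236, 250]

Fragment lengths:
  [0,20): 20 bp
  [20,42): 22 bp
  [42,46): 4 bp
  [46,49): 3 bp
  [49,52): 3 bp
  [52,89): 37 bp
  [89,92): 3 bp
  [92,102): 10 bp
  [102,117): 15 bp
  [117,129): 12 bp
  [129,137): 8 bp
  [137,150): 13 bp
  [150,153): 3 bp
  [153,169): 16 bp
  [169,182): 13 bp
  [182,193): 11 bp
  [193,197): 4 bp
  [197,200): 3 bp
  [200,206): 6 bp
  [206,209): 3 bp
  [209,220): 11 bp
  [220,223): 3 bp
  [223,233): 10 bp
  [233,236): 3 bp
  [236,250): 14 bp
  [250,258): 8 bp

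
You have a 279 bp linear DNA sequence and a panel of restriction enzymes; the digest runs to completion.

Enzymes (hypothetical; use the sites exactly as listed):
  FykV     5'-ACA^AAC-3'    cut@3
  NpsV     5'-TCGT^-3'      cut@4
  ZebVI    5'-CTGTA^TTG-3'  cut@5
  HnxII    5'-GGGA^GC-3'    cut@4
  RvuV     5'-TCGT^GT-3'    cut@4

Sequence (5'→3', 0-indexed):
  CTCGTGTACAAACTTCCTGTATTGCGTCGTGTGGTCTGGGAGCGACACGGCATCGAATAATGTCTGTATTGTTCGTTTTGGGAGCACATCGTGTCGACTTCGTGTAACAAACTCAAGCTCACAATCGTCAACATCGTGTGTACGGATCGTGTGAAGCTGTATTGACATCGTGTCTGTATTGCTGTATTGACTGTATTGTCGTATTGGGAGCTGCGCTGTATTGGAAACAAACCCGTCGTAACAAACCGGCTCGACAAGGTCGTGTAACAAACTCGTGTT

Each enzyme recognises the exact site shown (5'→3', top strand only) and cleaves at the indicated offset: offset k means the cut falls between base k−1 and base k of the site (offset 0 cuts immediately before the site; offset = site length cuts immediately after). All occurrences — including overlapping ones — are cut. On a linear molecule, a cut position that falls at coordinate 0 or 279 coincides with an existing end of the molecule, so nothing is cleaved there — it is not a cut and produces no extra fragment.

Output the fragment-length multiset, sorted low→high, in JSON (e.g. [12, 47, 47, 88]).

[3,4,5,5,6,6,7,7,7,7,7,8,8,9,9,9,9,9,10,10,11,11,11,11,11,13,19,20,27]

Per-enzyme occurrences:
  FykV ACAAAC/3: at [7, 106, 226, 240, 266] ⇒ [10, 109, 229, 243, 269]
  NpsV TCGT/4: at [1, 26, 72, 88, 99, 124, 133, 146, 167, 198, 235, 259, 272] ⇒ [5, 30, 76, 92, 103, 128, 137, 150, 171, 202, 239, 263, 276]
  ZebVI CTGTATTG/5: at [16, 63, 156, 173, 181, 190, 215] ⇒ [21, 68, 161, 178, 186, 195, 220]
  HnxII GGGAGC/4: at [37, 79, 205] ⇒ [41, 83, 209]
  RvuV TCGTGT/4: at [1, 26, 88, 99, 133, 146, 167, 259, 272] ⇒ [5, 30, 92, 103, 137, 150, 171, 263, 276]

Pooled cuts: [5, 10, 21, 30, 41, 68, 76, 83, 92, 103, 109, 128, 137, 150, 161, 171, 178, 186, 195, 202, 209, 220, 229, 239, 243, 263, 269, 276]

Fragment lengths:
  [0,5): 5 bp
  [5,10): 5 bp
  [10,21): 11 bp
  [21,30): 9 bp
  [30,41): 11 bp
  [41,68): 27 bp
  [68,76): 8 bp
  [76,83): 7 bp
  [83,92): 9 bp
  [92,103): 11 bp
  [103,109): 6 bp
  [109,128): 19 bp
  [128,137): 9 bp
  [137,150): 13 bp
  [150,161): 11 bp
  [161,171): 10 bp
  [171,178): 7 bp
  [178,186): 8 bp
  [186,195): 9 bp
  [195,202): 7 bp
  [202,209): 7 bp
  [209,220): 11 bp
  [220,229): 9 bp
  [229,239): 10 bp
  [239,243): 4 bp
  [243,263): 20 bp
  [263,269): 6 bp
  [269,276): 7 bp
  [276,279): 3 bp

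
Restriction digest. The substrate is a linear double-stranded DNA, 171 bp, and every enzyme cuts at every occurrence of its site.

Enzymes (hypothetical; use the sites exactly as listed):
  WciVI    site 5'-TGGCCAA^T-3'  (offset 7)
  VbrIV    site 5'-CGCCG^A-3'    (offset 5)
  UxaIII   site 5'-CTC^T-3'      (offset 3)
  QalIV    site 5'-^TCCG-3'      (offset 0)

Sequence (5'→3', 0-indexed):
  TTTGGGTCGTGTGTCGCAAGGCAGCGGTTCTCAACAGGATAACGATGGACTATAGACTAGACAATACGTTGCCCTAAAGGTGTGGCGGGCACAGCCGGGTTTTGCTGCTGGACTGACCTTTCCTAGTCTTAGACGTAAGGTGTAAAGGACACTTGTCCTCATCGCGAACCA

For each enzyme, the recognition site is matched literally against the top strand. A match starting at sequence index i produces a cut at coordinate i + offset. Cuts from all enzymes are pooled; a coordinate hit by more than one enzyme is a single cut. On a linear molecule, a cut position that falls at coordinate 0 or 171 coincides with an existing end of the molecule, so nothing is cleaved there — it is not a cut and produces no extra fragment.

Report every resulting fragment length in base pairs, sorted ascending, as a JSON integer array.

Site scan:
  WciVI (TGGCCAAT, off=7): no sites
  VbrIV (CGCCGA, off=5): no sites
  UxaIII (CTCT, off=3): no sites
  QalIV (TCCG, off=0): no sites

All cut coordinates (distinct, sorted): ∅

Fragments:
  no cuts → one linear fragment of 171 bp

[171]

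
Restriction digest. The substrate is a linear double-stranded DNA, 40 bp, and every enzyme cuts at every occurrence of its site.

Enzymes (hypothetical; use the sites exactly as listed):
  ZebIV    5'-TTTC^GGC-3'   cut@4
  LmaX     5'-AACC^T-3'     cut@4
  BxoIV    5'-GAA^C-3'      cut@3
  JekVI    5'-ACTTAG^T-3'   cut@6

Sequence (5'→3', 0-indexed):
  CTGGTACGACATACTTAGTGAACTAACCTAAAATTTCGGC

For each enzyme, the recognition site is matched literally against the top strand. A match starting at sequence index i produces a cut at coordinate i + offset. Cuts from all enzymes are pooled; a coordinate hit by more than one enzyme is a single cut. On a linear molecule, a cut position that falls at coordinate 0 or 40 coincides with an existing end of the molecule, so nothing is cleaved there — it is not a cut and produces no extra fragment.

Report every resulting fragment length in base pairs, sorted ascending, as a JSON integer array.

[3,4,6,9,18]

Per-enzyme occurrences:
  ZebIV TTTCGGC/4: at [33] ⇒ [37]
  LmaX AACCT/4: at [24] ⇒ [28]
  BxoIV GAAC/3: at [19] ⇒ [22]
  JekVI ACTTAGT/6: at [12] ⇒ [18]

All cut coordinates (distinct, sorted): [18, 22, 28, 37]

Fragment lengths:
  [0,18): 18 bp
  [18,22): 4 bp
  [22,28): 6 bp
  [28,37): 9 bp
  [37,40): 3 bp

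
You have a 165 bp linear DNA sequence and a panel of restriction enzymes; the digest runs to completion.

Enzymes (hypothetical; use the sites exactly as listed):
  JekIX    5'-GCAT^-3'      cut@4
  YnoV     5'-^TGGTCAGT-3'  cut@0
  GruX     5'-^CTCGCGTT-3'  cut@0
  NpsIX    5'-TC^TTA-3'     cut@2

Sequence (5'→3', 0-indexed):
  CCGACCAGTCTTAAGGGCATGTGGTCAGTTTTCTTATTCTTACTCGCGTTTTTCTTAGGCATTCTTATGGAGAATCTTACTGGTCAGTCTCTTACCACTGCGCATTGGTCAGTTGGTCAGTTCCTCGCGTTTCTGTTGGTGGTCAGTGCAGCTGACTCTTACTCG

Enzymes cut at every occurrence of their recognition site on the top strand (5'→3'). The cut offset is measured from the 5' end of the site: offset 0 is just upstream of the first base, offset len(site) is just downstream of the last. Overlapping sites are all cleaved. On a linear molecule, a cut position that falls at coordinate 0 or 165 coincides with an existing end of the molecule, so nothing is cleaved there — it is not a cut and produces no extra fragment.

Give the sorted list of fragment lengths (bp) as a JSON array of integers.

[1,2,3,4,6,7,8,8,10,10,10,11,12,12,12,14,16,19]

Scan for sites:
  JekIX (GCAT, off=4): starts [16, 58, 101] → cuts [20, 62, 105]
  YnoV (TGGTCAGT, off=0): starts [21, 80, 105, 113, 139] → cuts [21, 80, 105, 113, 139]
  GruX (CTCGCGTT, off=0): starts [42, 123] → cuts [42, 123]
  NpsIX (TCTTA, off=2): starts [8, 31, 37, 52, 62, 74, 89, 156] → cuts [10, 33, 39, 54, 64, 76, 91, 158]

Pooled cuts: [10, 20, 21, 33, 39, 42, 54, 62, 64, 76, 80, 91, 105, 113, 123, 139, 158]

Fragments:
  [0,10): 10 bp
  [10,20): 10 bp
  [20,21): 1 bp
  [21,33): 12 bp
  [33,39): 6 bp
  [39,42): 3 bp
  [42,54): 12 bp
  [54,62): 8 bp
  [62,64): 2 bp
  [64,76): 12 bp
  [76,80): 4 bp
  [80,91): 11 bp
  [91,105): 14 bp
  [105,113): 8 bp
  [113,123): 10 bp
  [123,139): 16 bp
  [139,158): 19 bp
  [158,165): 7 bp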